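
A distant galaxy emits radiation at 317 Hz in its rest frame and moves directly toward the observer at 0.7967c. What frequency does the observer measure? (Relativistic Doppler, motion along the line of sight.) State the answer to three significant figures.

Relativistic Doppler (source moving toward): f_obs = f_src · √((1+β)/(1−β)).
With β = 0.7967: factor = √(1.7967/0.2033) = 2.9728.
f_obs = 317 × 2.9728 = 942 Hz.

942 Hz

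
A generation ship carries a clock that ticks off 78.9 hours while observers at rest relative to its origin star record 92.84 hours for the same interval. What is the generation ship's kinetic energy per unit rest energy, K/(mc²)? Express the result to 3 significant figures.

0.177

γ = Δt/Δτ = 92.84/78.9 = 1.17668.
Since K = (γ−1)mc², K/(mc²) = 1.17668 − 1 = 0.177.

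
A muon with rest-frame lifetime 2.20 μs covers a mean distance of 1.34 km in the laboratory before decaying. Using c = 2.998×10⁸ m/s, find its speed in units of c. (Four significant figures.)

Let x = d/(cτ) = 1340 m / (2.998×10⁸ m/s × 2.200×10^-6 s) = 2.0317. Since d = βγcτ, x = βγ = β/√(1−β²).
Solving: β² = x²/(1+x²) = 4.1278/5.1278 = 0.804985, so β = 0.8972.

0.8972c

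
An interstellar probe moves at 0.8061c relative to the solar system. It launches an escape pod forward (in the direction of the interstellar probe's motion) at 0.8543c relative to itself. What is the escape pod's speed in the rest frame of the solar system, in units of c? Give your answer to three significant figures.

Relativistic velocity addition: u = (u' + v)/(1 + u'v/c²), with u' = 0.8543c and v = 0.8061c.
Numerator: 0.8543 + 0.8061 = 1.6604. Denominator: 1 + (0.8543)(0.8061) = 1.68865123.
u = 1.6604/1.68865123 = 0.98327, so the speed is 0.983c.

0.983c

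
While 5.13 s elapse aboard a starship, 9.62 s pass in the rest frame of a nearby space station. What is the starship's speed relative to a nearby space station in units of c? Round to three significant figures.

0.846c

γ = Δt/Δτ = 9.62/5.13 = 1.8752.
β = √(1 − 1/γ²) = √(1 − 0.284384) = √0.715616 = 0.846.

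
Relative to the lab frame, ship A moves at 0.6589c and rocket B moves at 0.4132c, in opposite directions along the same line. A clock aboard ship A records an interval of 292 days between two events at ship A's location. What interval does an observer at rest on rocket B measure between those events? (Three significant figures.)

Transform ship A's velocity into rocket B's frame: (0.6589 + 0.4132)/(1 + 0.6589·0.4132) = 1.0721/1.27225748, so the relative speed is 0.84268c.
γ for this relative speed: γ = 1/√(1 − 0.71011) = 1.8573.
The clock on ship A records proper time, so rocket B measures Δt = γΔτ = 1.8573 × 292 = 542 days.

542 days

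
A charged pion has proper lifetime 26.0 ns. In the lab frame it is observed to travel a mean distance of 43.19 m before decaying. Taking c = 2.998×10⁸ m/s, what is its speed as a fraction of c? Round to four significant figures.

Lab distance = (lab lifetime)·v = γτ·βc, so βγ = d/(cτ) = 43.19/(2.998×10⁸ × 2.600×10^-8) = 5.5409.
With βγ = 5.5409: γ² = 1 + (βγ)² = 31.7016, and β = (βγ)/γ = 5.5409/5.63042 = 0.9841.

0.9841c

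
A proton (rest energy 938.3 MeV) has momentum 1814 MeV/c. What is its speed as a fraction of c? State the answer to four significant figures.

0.8882c

pc/(mc²) = 1814/938.3 = 1.9333 = βγ = β/√(1−β²).
So β² = x²/(1 + x²) with x = 1.9333: x² = 3.73765, β² = 3.73765/4.73765 = 0.788925, β = 0.8882.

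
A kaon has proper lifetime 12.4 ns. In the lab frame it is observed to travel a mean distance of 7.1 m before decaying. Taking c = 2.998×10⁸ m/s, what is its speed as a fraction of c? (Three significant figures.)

0.886c

Let x = d/(cτ) = 7.100 m / (2.998×10⁸ m/s × 1.240×10^-8 s) = 1.9099. Since d = βγcτ, x = βγ = β/√(1−β²).
Solving: β² = x²/(1+x²) = 3.64772/4.64772 = 0.784841, so β = 0.886.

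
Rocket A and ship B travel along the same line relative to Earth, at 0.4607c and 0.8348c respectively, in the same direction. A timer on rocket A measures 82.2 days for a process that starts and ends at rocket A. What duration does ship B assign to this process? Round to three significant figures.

104 days

Transform rocket A's velocity into ship B's frame: (0.4607 − 0.8348)/(1 − 0.4607·0.8348) = −0.3741/0.61540764, so the relative speed is 0.60789c.
At |u| = 0.60789c, γ = (1 − 0.36953)^(−1/2) = 1.2594.
Rocket A's interval is proper; time dilation gives Δt_B = γΔτ = 1.2594 × 82.2 days = 104 days.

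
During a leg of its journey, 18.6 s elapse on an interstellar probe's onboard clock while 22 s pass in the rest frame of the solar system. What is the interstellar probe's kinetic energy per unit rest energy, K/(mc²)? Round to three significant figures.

0.183

From Δt = γΔτ: γ = 22/18.6 = 1.1828.
Since K = (γ−1)mc², K/(mc²) = 1.1828 − 1 = 0.183.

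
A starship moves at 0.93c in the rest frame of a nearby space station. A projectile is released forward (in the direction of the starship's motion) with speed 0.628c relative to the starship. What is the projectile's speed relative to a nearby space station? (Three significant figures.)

0.984c

In units of c, u = (u' + v)/(1 + u'v) with u' = 0.628 and v = 0.93.
Numerator: 0.628 + 0.93 = 1.558. Denominator: 1 + (0.628)(0.93) = 1.58404.
u = 1.558/1.58404 = 0.98356, so the speed is 0.984c.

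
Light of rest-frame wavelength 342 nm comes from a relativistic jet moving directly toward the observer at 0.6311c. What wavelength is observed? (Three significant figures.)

Relativistic Doppler for wavelength: λ_obs = λ_src · √((1−β)/(1+β)).
With β = 0.6311: factor = √(0.3689/1.6311) = 0.47557.
λ_obs = 342 × 0.47557 = 163 nm.

163 nm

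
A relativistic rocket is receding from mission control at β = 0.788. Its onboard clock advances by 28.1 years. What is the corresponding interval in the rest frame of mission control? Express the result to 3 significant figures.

45.6 years

With β = 0.788, γ = 1/√(1 − 0.788²) = 1/√0.379056 = 1.6242.
The onboard clock measures proper time, so the interval in the rest frame of mission control is dilated: Δt = γ·Δτ = 1.6242 × 28.1 years = 45.6 years.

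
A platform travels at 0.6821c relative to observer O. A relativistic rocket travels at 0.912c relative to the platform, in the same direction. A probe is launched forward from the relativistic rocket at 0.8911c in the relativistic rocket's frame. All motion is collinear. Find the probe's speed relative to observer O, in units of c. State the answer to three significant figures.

0.999c

Apply u = (u'+v)/(1+u'v) twice. Probe in the platform frame: (0.8911+0.912)/(1+0.8911·0.912) = 1.8031/1.8126832 = 0.99471c.
That velocity, transformed to the rest frame of observer O: (0.99471+0.6821)/(1+0.99471·0.6821) = 1.67681/1.678491691 = 0.999c.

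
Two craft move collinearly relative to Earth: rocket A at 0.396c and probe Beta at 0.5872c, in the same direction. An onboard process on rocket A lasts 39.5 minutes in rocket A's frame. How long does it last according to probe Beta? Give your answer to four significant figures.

40.79 minutes

The velocity of rocket A relative to probe Beta is (0.396 − 0.5872)c / (1 − 0.396×0.5872) = −0.24913c; relative speed 0.24913c.
γ for this relative speed: γ = 1/√(1 − 0.0620658) = 1.0326.
The clock on rocket A records proper time, so probe Beta measures Δt = γΔτ = 1.0326 × 39.5 = 40.79 minutes.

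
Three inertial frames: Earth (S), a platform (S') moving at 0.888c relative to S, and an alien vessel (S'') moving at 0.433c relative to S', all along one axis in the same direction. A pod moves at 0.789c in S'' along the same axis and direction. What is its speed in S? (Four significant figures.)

Compose velocities in two stages. Stage 1 (into S'): u₁ = (0.789+0.433)/(1+0.789×0.433) = 0.91083.
Stage 2 (into S): u = (0.91083+0.888)/(1+0.91083×0.888) = 0.99448, so the speed is 0.9945c.

0.9945c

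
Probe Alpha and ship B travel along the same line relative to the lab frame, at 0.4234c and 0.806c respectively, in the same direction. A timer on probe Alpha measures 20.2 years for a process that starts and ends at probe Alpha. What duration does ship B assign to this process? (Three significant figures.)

Transform probe Alpha's velocity into ship B's frame: (0.4234 − 0.806)/(1 − 0.4234·0.806) = −0.3826/0.6587396, so the relative speed is 0.58081c.
γ for this relative speed: γ = 1/√(1 − 0.33734) = 1.2284.
The clock on probe Alpha records proper time, so ship B measures Δt = γΔτ = 1.2284 × 20.2 = 24.8 years.

24.8 years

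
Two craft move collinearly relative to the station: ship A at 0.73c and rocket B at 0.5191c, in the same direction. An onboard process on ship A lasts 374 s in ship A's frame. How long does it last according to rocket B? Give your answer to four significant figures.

397.6 s

Speed of ship A in rocket B's frame: u = (v_A − v_B)/(1 − v_A v_B/c²) = (0.73 − 0.5191)/(1 − 0.73×0.5191) = 0.2109/0.621057 = 0.33958; |u| = 0.33958c.
γ for this relative speed: γ = 1/√(1 − 0.115315) = 1.0632.
The clock on ship A records proper time, so rocket B measures Δt = γΔτ = 1.0632 × 374 = 397.6 s.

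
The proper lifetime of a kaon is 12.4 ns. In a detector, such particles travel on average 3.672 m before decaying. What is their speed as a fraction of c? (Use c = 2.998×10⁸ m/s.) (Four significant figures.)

0.7027c

d = βγcτ ⇒ βγ = d/(cτ) = 3.672 m / (3.71752 m) = 0.98776.
β = (βγ)/√(1+(βγ)²) = 0.98776/√1.97567 = 0.7027.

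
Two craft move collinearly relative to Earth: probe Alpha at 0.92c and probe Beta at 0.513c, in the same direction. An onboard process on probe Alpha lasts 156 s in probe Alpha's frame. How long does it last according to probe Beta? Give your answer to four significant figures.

The velocity of probe Alpha relative to probe Beta is (0.92 − 0.513)c / (1 − 0.92×0.513) = 0.77077c; relative speed 0.77077c.
At |u| = 0.77077c, γ = (1 − 0.594086)^(−1/2) = 1.5696.
Probe Alpha's interval is proper; time dilation gives Δt_B = γΔτ = 1.5696 × 156 s = 244.9 s.

244.9 s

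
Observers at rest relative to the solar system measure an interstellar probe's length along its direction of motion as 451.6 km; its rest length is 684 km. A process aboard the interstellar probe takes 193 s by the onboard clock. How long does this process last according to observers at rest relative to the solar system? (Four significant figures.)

From L = L₀/γ: γ = 684/451.6 = 1.51461.
The same γ dilates the second interval: 1.51461 × 193 s = 292.3 s.

292.3 s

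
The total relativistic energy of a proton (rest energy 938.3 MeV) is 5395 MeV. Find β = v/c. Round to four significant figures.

0.9848

Total energy E = γmc² gives γ = 5395/938.3 = 5.7498.
Hence β = √(1 − 1/γ²) = √(1 − 0.0302479) = √0.9697521 = 0.9848.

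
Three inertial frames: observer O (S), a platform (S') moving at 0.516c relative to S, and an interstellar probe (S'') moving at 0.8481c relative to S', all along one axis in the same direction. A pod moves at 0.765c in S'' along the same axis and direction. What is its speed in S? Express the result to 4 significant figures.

0.9930c

First combine the pod and interstellar probe (S''→S'): u₁ = (0.765 + 0.8481)/(1 + 0.765×0.8481) = 1.6131/1.6487965 = 0.97835.
Then combine with the platform (S'→S): u = (0.97835 + 0.516)/(1 + 0.97835×0.516) = 1.49435/1.5048286 = 0.99304.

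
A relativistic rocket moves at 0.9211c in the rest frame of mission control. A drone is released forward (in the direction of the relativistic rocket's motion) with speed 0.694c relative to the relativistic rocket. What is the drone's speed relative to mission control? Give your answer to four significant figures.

0.9853c

Relativistic velocity addition: u = (u' + v)/(1 + u'v/c²), with u' = 0.694c and v = 0.9211c.
Numerator: 0.694 + 0.9211 = 1.6151. Denominator: 1 + (0.694)(0.9211) = 1.6392434.
u = 1.6151/1.6392434 = 0.98527, so the speed is 0.9853c.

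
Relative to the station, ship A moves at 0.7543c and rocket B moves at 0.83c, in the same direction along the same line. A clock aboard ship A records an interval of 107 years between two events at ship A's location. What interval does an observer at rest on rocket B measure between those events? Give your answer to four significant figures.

109.3 years

Speed of ship A in rocket B's frame: u = (v_A − v_B)/(1 − v_A v_B/c²) = (0.7543 − 0.83)/(1 − 0.7543×0.83) = −0.0757/0.373931 = −0.20244; |u| = 0.20244c.
At |u| = 0.20244c, γ = (1 − 0.040982)^(−1/2) = 1.0211.
Ship A's interval is proper; time dilation gives Δt_B = γΔτ = 1.0211 × 107 years = 109.3 years.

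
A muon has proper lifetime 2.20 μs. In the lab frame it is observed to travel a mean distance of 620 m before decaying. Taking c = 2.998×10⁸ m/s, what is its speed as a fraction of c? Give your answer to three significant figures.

d = βγcτ ⇒ βγ = d/(cτ) = 620.0 m / (659.56 m) = 0.94002.
β = (βγ)/√(1+(βγ)²) = 0.94002/√1.883638 = 0.685.

0.685c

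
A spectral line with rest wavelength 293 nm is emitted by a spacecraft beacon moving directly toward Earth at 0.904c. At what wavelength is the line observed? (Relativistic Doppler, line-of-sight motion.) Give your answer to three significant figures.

65.8 nm

Relativistic Doppler for wavelength: λ_obs = λ_src · √((1−β)/(1+β)).
With β = 0.904: factor = √(0.096/1.904) = 0.22454.
λ_obs = 293 × 0.22454 = 65.8 nm.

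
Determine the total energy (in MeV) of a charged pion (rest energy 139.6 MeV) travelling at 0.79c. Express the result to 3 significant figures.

γ = 1/√(1 − β²) = 1/√(1 − 0.6241) = 1/√0.3759 = 1/0.613107 = 1.631.
Total energy: E = γmc² = 1.631 × 139.6 MeV = 228 MeV.

228 MeV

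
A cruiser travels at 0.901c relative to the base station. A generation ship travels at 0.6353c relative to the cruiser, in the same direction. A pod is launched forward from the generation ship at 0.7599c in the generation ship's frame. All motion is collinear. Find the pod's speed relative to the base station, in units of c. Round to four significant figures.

Compose velocities in two stages. Stage 1 (into S'): u₁ = (0.7599+0.6353)/(1+0.7599×0.6353) = 0.94095.
Stage 2 (into S): u = (0.94095+0.901)/(1+0.94095×0.901) = 0.99684, so the speed is 0.9968c.

0.9968c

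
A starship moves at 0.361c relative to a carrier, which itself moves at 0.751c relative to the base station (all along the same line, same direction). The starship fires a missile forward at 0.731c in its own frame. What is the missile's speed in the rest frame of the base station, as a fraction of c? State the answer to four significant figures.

Apply u = (u'+v)/(1+u'v) twice. Missile in the carrier frame: (0.731+0.361)/(1+0.731·0.361) = 1.092/1.263891 = 0.864c.
That velocity, transformed to the rest frame of the base station: (0.864+0.751)/(1+0.864·0.751) = 1.615/1.648864 = 0.97946c.

0.9795c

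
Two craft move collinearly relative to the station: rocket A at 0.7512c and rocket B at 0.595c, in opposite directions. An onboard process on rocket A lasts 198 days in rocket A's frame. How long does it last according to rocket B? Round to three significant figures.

540 days

Speed of rocket A in rocket B's frame: u = (v_A + v_B)/(1 + v_A v_B/c²) = (0.7512 + 0.595)/(1 + 0.7512×0.595) = 1.3462/1.446964 = 0.93036; |u| = 0.93036c.
At |u| = 0.93036c, γ = (1 − 0.86557)^(−1/2) = 2.7274.
Rocket A's interval is proper; time dilation gives Δt_B = γΔτ = 2.7274 × 198 days = 540 days.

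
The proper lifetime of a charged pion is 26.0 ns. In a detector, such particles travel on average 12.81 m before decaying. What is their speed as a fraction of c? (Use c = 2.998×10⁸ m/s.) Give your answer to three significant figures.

Let x = d/(cτ) = 12.81 m / (2.998×10⁸ m/s × 2.600×10^-8 s) = 1.6434. Since d = βγcτ, x = βγ = β/√(1−β²).
Solving: β² = x²/(1+x²) = 2.70076/3.70076 = 0.729785, so β = 0.854.

0.854c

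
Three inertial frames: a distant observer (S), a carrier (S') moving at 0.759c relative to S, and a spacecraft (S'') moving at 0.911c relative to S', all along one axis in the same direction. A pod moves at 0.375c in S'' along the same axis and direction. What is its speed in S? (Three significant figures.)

0.994c

Apply u = (u'+v)/(1+u'v) twice. Pod in the carrier frame: (0.375+0.911)/(1+0.375·0.911) = 1.286/1.341625 = 0.95854c.
That velocity, transformed to the rest frame of a distant observer: (0.95854+0.759)/(1+0.95854·0.759) = 1.71754/1.72753186 = 0.99422c.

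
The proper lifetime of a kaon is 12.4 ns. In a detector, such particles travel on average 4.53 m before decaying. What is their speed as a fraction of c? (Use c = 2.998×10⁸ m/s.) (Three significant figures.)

d = βγcτ ⇒ βγ = d/(cτ) = 4.530 m / (3.71752 m) = 1.2186.
β = (βγ)/√(1+(βγ)²) = 1.2186/√2.48499 = 0.773.

0.773c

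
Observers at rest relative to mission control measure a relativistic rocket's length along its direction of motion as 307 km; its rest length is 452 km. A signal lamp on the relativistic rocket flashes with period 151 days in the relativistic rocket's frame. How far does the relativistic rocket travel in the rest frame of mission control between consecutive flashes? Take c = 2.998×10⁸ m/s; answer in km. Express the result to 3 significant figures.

4.23×10^12 km

γ = L₀/L = 452/307 = 1.47231.
β = √(1 − 1/γ²) = 0.73395. Lab-frame period = γτ = 1.47231×151 days = 222.32 days. Distance = βc × γτ = 0.73395 × 2.998×10⁸ m/s × 19208448 s = 4.2266×10^15 m = 4.23×10^12 km.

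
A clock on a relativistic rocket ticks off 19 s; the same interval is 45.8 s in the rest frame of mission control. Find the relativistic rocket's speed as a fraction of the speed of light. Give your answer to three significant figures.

0.910c

γ = Δt/Δτ = 45.8/19 = 2.4105.
β = √(1 − 1/γ²) = √(1 − 0.172102) = √0.827898 = 0.910.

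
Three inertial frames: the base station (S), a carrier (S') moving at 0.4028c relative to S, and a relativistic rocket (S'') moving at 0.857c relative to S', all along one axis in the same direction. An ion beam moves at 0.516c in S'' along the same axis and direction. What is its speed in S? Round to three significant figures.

Apply u = (u'+v)/(1+u'v) twice. Ion beam in the carrier frame: (0.516+0.857)/(1+0.516·0.857) = 1.373/1.442212 = 0.95201c.
That velocity, transformed to the rest frame of the base station: (0.95201+0.4028)/(1+0.95201·0.4028) = 1.35481/1.383469628 = 0.97928c.

0.979c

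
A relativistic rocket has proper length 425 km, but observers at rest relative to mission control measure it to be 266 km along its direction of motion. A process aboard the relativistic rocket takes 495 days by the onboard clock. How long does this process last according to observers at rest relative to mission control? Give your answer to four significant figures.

Length contraction gives γ = L₀/L = 425/266 = 1.59774.
The same γ dilates the second interval: 1.59774 × 495 days = 790.9 days.

790.9 days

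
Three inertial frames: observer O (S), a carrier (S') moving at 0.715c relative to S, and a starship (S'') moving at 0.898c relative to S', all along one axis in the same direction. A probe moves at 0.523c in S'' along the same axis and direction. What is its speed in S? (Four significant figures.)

Compose velocities in two stages. Stage 1 (into S'): u₁ = (0.523+0.898)/(1+0.523×0.898) = 0.96689.
Stage 2 (into S): u = (0.96689+0.715)/(1+0.96689×0.715) = 0.99442, so the speed is 0.9944c.

0.9944c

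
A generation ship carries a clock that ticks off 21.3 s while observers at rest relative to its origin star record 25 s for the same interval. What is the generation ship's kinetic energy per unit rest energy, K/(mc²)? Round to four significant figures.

0.1737

From Δt = γΔτ: γ = 25/21.3 = 1.17371.
K/(mc²) = γ − 1 = 1.17371 − 1 = 0.1737.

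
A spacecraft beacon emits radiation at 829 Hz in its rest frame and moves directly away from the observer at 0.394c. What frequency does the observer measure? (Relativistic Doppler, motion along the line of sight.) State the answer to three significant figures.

Relativistic Doppler (source moving away): f_obs = f_src · √((1−β)/(1+β)).
With β = 0.394: factor = √(0.606/1.394) = 0.65933.
f_obs = 829 × 0.65933 = 547 Hz.

547 Hz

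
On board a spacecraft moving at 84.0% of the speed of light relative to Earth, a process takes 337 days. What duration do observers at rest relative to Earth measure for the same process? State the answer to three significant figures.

621 days

β² = 0.7056, so γ = 1/√0.2944 = 1.843.
The onboard clock measures proper time, so the interval in the rest frame of Earth is dilated: Δt = γ·Δτ = 1.843 × 337 days = 621 days.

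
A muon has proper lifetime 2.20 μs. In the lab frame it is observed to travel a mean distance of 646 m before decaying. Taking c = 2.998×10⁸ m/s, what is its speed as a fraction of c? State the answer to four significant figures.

Lab distance = (lab lifetime)·v = γτ·βc, so βγ = d/(cτ) = 646.0/(2.998×10⁸ × 2.200×10^-6) = 0.97944.
With βγ = 0.97944: γ² = 1 + (βγ)² = 1.959303, and β = (βγ)/γ = 0.97944/1.39975 = 0.6997.

0.6997c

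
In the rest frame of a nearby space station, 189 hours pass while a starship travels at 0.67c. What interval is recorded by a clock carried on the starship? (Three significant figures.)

γ = 1/√(1 − β²) = 1/√(1 − 0.4489) = 1/√0.5511 = 1/0.742361 = 1.3471.
The starship's clock runs slow as seen from a nearby space station, so Δτ = Δt/γ = 189/1.3471 = 140 hours.

140 hours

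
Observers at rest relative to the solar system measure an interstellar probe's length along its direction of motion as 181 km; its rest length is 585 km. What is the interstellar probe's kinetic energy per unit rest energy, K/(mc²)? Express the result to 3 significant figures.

Length contraction gives γ = L₀/L = 585/181 = 3.23204.
K/(mc²) = γ − 1 = 3.23204 − 1 = 2.23.

2.23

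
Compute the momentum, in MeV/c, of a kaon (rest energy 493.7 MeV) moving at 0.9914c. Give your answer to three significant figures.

β² = 0.98287396, so γ = 1/√0.01712604 = 7.6414.
Momentum: p = γβ·mc = 7.6414 × 0.9914 × 493.7 MeV/c = 3740 MeV/c.

3740 MeV/c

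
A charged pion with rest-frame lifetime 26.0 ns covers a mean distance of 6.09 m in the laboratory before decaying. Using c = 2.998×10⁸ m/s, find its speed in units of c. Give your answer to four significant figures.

Let x = d/(cτ) = 6.090 m / (2.998×10⁸ m/s × 2.600×10^-8 s) = 0.78129. Since d = βγcτ, x = βγ = β/√(1−β²).
Solving: β² = x²/(1+x²) = 0.610414/1.610414 = 0.379042, so β = 0.6157.

0.6157c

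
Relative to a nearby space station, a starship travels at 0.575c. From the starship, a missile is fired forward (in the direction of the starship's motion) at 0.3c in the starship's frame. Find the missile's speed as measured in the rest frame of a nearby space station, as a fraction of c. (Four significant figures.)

0.7463c

Relativistic velocity addition: u = (u' + v)/(1 + u'v/c²), with u' = 0.3c and v = 0.575c.
Numerator: 0.3 + 0.575 = 0.875. Denominator: 1 + (0.3)(0.575) = 1.1725.
u = 0.875/1.1725 = 0.74627, so the speed is 0.7463c.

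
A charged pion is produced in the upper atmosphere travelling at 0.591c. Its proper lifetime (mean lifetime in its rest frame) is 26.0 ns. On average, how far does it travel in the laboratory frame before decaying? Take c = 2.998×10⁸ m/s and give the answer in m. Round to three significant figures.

γ = 1/√(1 − β²) = 1/√(1 − 0.349281) = 1/√0.650719 = 1/0.806672 = 1.2397.
Lab-frame lifetime: Δt = γτ = 1.2397 × 26.0 ns = 32.232 ns.
Distance: d = vΔt = 0.591 × 2.998×10⁸ m/s × 3.2232×10^-8 s = 5.71 m.

5.71 m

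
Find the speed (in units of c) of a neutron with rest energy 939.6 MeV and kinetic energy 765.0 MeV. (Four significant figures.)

0.8344c

K = (γ−1)mc², so γ = 1 + 765.0/939.6 = 1.8142.
Then v/c = √(1 − γ⁻²) = √(1 − 0.303829) = √0.696171 = 0.8344.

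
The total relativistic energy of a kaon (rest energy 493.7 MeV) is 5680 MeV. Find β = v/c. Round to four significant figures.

Total energy E = γmc² gives γ = 5680/493.7 = 11.505.
Hence β = √(1 − 1/γ²) = √(1 − 0.00755487) = √0.99244513 = 0.9962.

0.9962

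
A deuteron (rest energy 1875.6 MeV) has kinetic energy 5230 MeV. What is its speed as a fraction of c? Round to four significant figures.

γ = 1 + K/(mc²) = 1 + 5230/1875.6 = 3.7884.
β = √(1 − 1/γ²) = √(1 − 0.0696768) = √0.9303232 = 0.9645.

0.9645c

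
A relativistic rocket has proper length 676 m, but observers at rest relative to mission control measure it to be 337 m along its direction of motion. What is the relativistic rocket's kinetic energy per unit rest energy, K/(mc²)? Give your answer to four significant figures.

1.006

γ = L₀/L = 676/337 = 2.00593.
Since K = (γ−1)mc², K/(mc²) = 2.00593 − 1 = 1.006.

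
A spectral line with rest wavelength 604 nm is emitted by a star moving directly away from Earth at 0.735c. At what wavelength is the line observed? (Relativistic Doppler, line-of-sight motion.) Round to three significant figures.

Relativistic Doppler for wavelength: λ_obs = λ_src · √((1+β)/(1−β)).
With β = 0.735: factor = √(1.735/0.265) = 2.5587.
λ_obs = 604 × 2.5587 = 1550 nm.

1550 nm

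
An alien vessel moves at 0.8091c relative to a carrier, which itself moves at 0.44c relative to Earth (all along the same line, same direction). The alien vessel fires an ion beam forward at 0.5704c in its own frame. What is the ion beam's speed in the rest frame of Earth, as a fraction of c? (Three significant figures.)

0.978c

Apply u = (u'+v)/(1+u'v) twice. Ion beam in the carrier frame: (0.5704+0.8091)/(1+0.5704·0.8091) = 1.3795/1.46151064 = 0.94389c.
That velocity, transformed to the rest frame of Earth: (0.94389+0.44)/(1+0.94389·0.44) = 1.38389/1.4153116 = 0.9778c.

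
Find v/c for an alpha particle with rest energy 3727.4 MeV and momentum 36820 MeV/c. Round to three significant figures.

0.995

pc/(mc²) = 36820/3727.4 = 9.8782 = βγ = β/√(1−β²).
So β² = x²/(1 + x²) with x = 9.8782: x² = 97.5788, β² = 97.5788/98.5788 = 0.989856, β = 0.995.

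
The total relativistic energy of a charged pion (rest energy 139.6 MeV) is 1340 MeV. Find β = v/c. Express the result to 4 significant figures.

γ = E/(mc²) = 1340/139.6 = 9.5989.
β = √(1 − 1/γ²) = √(1 − 0.0108532) = √0.9891468 = 0.9946.

0.9946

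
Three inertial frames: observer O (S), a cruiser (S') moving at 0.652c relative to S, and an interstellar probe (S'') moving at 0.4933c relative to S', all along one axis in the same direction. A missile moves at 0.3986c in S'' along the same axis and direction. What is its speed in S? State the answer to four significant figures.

0.9404c

First combine the missile and interstellar probe (S''→S'): u₁ = (0.3986 + 0.4933)/(1 + 0.3986×0.4933) = 0.8919/1.19662938 = 0.74534.
Then combine with the cruiser (S'→S): u = (0.74534 + 0.652)/(1 + 0.74534×0.652) = 1.39734/1.48596168 = 0.94036.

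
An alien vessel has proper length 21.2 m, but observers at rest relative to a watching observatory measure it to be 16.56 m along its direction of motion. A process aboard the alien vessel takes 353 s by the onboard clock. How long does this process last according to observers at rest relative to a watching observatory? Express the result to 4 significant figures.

Length contraction gives γ = L₀/L = 21.2/16.56 = 1.28019.
Δt = γΔτ = 1.28019 × 353 = 451.9 s.

451.9 s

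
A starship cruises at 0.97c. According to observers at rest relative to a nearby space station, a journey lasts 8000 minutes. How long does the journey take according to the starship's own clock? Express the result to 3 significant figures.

Lorentz factor: γ = (1 − 0.9409)^(−1/2) = 4.1135.
The moving clock records proper time: Δτ = Δt/γ = 8000/4.1135 = 1940 minutes.

1940 minutes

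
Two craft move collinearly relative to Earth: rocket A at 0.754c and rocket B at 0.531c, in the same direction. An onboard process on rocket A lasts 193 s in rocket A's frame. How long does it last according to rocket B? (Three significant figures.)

Speed of rocket A in rocket B's frame: u = (v_A − v_B)/(1 − v_A v_B/c²) = (0.754 − 0.531)/(1 − 0.754×0.531) = 0.223/0.599626 = 0.3719; |u| = 0.3719c.
γ for this relative speed: γ = 1/√(1 − 0.13831) = 1.0773.
The clock on rocket A records proper time, so rocket B measures Δt = γΔτ = 1.0773 × 193 = 208 s.

208 s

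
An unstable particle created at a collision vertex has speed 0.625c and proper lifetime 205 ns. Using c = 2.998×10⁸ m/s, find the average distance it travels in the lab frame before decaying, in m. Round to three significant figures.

49.2 m

β² = 0.390625, so γ = 1/√0.609375 = 1.281.
Lab-frame lifetime: Δt = γτ = 1.281 × 205 ns = 262.6 ns.
Distance: d = vΔt = 0.625 × 2.998×10⁸ m/s × 2.6260×10^-7 s = 49.2 m.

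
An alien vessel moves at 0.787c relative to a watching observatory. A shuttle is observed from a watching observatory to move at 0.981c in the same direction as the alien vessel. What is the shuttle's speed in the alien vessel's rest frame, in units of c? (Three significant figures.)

0.851c

Transform to the alien vessel's frame: u' = (u − v)/(1 − uv/c²).
u' = (0.981 − 0.787)/(1 − 0.981×0.787) = 0.194/0.227953 = 0.85105.
Speed in the alien vessel's frame: 0.851c (in the same direction).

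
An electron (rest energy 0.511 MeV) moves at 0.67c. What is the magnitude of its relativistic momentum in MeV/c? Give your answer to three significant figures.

β² = 0.4489, so γ = 1/√0.5511 = 1.3471.
Momentum: p = γβ·mc = 1.3471 × 0.67 × 0.511 MeV/c = 0.461 MeV/c.

0.461 MeV/c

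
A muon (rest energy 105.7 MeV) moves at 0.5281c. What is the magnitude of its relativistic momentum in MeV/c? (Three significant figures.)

65.7 MeV/c

γ = 1/√(1 − β²) = 1/√(1 − 0.27888961) = 1/√0.72111039 = 1/0.849182 = 1.1776.
Momentum: p = γβ·mc = 1.1776 × 0.5281 × 105.7 MeV/c = 65.7 MeV/c.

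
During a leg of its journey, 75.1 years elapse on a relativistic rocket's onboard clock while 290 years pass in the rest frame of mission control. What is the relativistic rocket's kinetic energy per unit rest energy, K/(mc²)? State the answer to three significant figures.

2.86

The time-dilation ratio gives γ = 290/75.1 = 3.86152.
Since K = (γ−1)mc², K/(mc²) = 3.86152 − 1 = 2.86.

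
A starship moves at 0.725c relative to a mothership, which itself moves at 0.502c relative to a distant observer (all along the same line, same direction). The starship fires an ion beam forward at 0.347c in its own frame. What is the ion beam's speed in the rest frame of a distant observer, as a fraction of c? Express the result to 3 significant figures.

0.950c

Compose velocities in two stages. Stage 1 (into S'): u₁ = (0.347+0.725)/(1+0.347×0.725) = 0.85652.
Stage 2 (into S): u = (0.85652+0.502)/(1+0.85652×0.502) = 0.95003, so the speed is 0.950c.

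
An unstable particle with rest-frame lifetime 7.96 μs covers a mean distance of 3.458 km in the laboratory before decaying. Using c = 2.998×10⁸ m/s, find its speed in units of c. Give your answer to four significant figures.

0.8230c

Lab distance = (lab lifetime)·v = γτ·βc, so βγ = d/(cτ) = 3458/(2.998×10⁸ × 7.960×10^-6) = 1.449.
With βγ = 1.449: γ² = 1 + (βγ)² = 3.0996, and β = (βγ)/γ = 1.449/1.76057 = 0.8230.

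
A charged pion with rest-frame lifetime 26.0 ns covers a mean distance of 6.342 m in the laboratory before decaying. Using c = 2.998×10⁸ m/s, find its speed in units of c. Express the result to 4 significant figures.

Let x = d/(cτ) = 6.342 m / (2.998×10⁸ m/s × 2.600×10^-8 s) = 0.81362. Since d = βγcτ, x = βγ = β/√(1−β²).
Solving: β² = x²/(1+x²) = 0.661978/1.661978 = 0.398307, so β = 0.6311.

0.6311c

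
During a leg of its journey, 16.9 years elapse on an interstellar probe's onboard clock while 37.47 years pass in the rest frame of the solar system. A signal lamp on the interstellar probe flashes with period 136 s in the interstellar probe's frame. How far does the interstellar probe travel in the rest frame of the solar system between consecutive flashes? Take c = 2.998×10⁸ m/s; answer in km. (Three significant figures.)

8.07×10^7 km

γ = Δt/Δτ = 37.47/16.9 = 2.21716.
β = √(1 − 1/γ²) = 0.89251. Lab-frame period = γτ = 2.21716×136 s = 301.53 s. Distance = βc × γτ = 0.89251 × 2.998×10⁸ m/s × 301.53 s = 8.0682×10^10 m = 8.07×10^7 km.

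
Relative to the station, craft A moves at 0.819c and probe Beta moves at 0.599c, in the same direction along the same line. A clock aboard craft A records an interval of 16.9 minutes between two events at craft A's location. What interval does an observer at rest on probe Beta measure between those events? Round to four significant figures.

18.74 minutes

Speed of craft A in probe Beta's frame: u = (v_A − v_B)/(1 − v_A v_B/c²) = (0.819 − 0.599)/(1 − 0.819×0.599) = 0.22/0.509419 = 0.43186; |u| = 0.43186c.
At |u| = 0.43186c, γ = (1 − 0.186503)^(−1/2) = 1.1087.
Craft A's interval is proper; time dilation gives Δt_B = γΔτ = 1.1087 × 16.9 minutes = 18.74 minutes.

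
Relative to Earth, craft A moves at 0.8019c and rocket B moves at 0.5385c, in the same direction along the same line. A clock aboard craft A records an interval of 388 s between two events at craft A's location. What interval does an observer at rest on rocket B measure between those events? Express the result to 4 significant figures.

437.9 s

Transform craft A's velocity into rocket B's frame: (0.8019 − 0.5385)/(1 − 0.8019·0.5385) = 0.2634/0.56817685, so the relative speed is 0.46359c.
γ for this relative speed: γ = 1/√(1 − 0.214916) = 1.1286.
The clock on craft A records proper time, so rocket B measures Δt = γΔτ = 1.1286 × 388 = 437.9 s.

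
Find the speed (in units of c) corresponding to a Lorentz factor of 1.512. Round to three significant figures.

β = √(1 − 1/γ²) = √(1 − 1/2.286144) = √0.562582 = 0.750.

0.750c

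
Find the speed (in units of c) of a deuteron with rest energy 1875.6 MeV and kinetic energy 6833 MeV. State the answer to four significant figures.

0.9765c

K = (γ−1)mc², so γ = 1 + 6833/1875.6 = 4.6431.
Then v/c = √(1 − γ⁻²) = √(1 − 0.0463857) = √0.9536143 = 0.9765.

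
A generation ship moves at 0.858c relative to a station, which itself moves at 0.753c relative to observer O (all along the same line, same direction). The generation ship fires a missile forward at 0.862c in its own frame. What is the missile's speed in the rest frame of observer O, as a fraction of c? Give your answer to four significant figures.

0.9984c

First combine the missile and generation ship (S''→S'): u₁ = (0.862 + 0.858)/(1 + 0.862×0.858) = 1.72/1.739596 = 0.98874.
Then combine with the station (S'→S): u = (0.98874 + 0.753)/(1 + 0.98874×0.753) = 1.74174/1.74452122 = 0.99841.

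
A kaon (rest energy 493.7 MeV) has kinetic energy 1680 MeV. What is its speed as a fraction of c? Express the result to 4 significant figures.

γ = 1 + K/(mc²) = 1 + 1680/493.7 = 4.4029.
β = √(1 − 1/γ²) = √(1 − 0.0515849) = √0.9484151 = 0.9739.

0.9739c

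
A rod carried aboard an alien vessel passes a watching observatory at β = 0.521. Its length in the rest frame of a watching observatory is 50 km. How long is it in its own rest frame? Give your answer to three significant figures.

58.6 km

γ = 1/√(1 − β²) = 1/√(1 − 0.271441) = 1/√0.728559 = 1/0.853557 = 1.1716.
Proper length: L₀ = γ·L = 1.1716 × 50 = 58.6 km.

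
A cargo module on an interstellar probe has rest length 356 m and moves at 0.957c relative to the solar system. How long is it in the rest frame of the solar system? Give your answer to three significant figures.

103 m

Lorentz factor: γ = (1 − 0.915849)^(−1/2) = 3.4472.
Along the direction of motion the measured length is L₀/γ = 356/3.4472 = 103 m.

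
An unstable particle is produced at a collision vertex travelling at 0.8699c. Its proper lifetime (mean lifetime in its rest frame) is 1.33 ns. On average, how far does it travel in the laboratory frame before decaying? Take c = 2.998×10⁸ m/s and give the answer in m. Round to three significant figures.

0.703 m

γ = 1/√(1 − β²) = 1/√(1 − 0.75672601) = 1/√0.24327399 = 1/0.493228 = 2.0275.
Lab-frame lifetime: Δt = γτ = 2.0275 × 1.33 ns = 2.6966 ns.
Distance: d = vΔt = 0.8699 × 2.998×10⁸ m/s × 2.6966×10^-9 s = 0.703 m.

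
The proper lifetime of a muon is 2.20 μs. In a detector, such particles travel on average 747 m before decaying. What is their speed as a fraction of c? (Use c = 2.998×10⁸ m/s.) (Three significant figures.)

d = βγcτ ⇒ βγ = d/(cτ) = 747.0 m / (659.56 m) = 1.1326.
β = (βγ)/√(1+(βγ)²) = 1.1326/√2.28278 = 0.750.

0.750c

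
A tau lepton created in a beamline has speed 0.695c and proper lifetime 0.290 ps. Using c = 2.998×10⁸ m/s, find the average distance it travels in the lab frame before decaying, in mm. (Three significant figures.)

0.0840 mm

With β = 0.695, γ = 1/√(1 − 0.695²) = 1/√0.516975 = 1.3908.
Lab-frame lifetime: Δt = γτ = 1.3908 × 0.290 ps = 0.40333 ps.
Distance: d = vΔt = 0.695 × 2.998×10⁸ m/s × 4.0333×10^-13 s = 8.40×10^-5 m = 0.0840 mm.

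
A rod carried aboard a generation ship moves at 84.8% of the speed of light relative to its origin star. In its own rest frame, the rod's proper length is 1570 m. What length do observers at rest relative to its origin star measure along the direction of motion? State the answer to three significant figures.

832 m

γ = 1/√(1 − β²) = 1/√(1 − 0.719104) = 1/√0.280896 = 1/0.529996 = 1.8868.
Along the direction of motion the measured length is L₀/γ = 1570/1.8868 = 832 m.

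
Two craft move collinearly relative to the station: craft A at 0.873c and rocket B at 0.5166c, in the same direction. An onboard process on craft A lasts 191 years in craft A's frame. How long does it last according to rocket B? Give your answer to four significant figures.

Transform craft A's velocity into rocket B's frame: (0.873 − 0.5166)/(1 − 0.873·0.5166) = 0.3564/0.5490082, so the relative speed is 0.64917c.
γ for this relative speed: γ = 1/√(1 − 0.421422) = 1.3147.
The clock on craft A records proper time, so rocket B measures Δt = γΔτ = 1.3147 × 191 = 251.1 years.

251.1 years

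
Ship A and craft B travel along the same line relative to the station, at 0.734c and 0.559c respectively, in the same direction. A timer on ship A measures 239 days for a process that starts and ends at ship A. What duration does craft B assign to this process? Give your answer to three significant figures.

250 days

The velocity of ship A relative to craft B is (0.734 − 0.559)c / (1 − 0.734×0.559) = 0.29676c; relative speed 0.29676c.
At |u| = 0.29676c, γ = (1 − 0.0880665)^(−1/2) = 1.0472.
Ship A's interval is proper; time dilation gives Δt_B = γΔτ = 1.0472 × 239 days = 250 days.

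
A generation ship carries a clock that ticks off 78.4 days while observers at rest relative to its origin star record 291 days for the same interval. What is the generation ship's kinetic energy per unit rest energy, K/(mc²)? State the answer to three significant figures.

From Δt = γΔτ: γ = 291/78.4 = 3.71173.
Since K = (γ−1)mc², K/(mc²) = 3.71173 − 1 = 2.71.

2.71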